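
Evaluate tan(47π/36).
tan(47π/36) = 1.428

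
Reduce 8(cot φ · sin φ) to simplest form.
8(cot φ · sin φ) = 8(cos φ) (using Quotient identity)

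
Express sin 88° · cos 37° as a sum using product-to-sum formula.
sin 88° cos 37° = (1/2)[sin(88°+37°) + sin(88°-37°)]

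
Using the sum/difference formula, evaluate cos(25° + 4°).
cos(25° + 4°) = cos 25° cos 4° - sin 25° sin 4° = 0.8746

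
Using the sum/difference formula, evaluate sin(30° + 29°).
sin(30° + 29°) = sin 30° cos 29° + cos 30° sin 29° = 0.8572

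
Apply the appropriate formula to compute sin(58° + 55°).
sin(58° + 55°) = sin 58° cos 55° + cos 58° sin 55° = 0.9205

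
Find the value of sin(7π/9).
sin(7π/9) = 0.6428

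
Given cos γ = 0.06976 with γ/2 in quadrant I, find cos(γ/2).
cos(γ/2) = ±√((1 + cos γ)/2); positive since γ/2 ∈ QI, so cos(γ/2) = 0.7314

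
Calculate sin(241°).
sin(241°) = -0.8746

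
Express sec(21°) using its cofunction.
sec(21°) = csc(90° - 21°) = csc(69°)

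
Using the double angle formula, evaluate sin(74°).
sin(74°) = 2 sin 37° cos 37° = 0.9613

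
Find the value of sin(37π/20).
sin(37π/20) = -0.454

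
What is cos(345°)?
cos(345°) = (√6+√2)/4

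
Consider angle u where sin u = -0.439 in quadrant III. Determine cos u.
cos u = ±√(1 - sin²u) = -0.8985 (negative in QIII)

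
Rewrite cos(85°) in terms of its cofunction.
cos(85°) = sin(90° - 85°) = sin(5°)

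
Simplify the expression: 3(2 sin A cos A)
3(2 sin A cos A) = 3(sin(2A)) (using Double angle)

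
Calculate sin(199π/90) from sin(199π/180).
sin(199π/90) = 2 sin 199π/180 cos 199π/180 = 0.6157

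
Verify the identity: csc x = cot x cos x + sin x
RHS = cos²x/sin x + sin x = (cos²x + sin²x)/sin x = 1/sin x = csc x = LHS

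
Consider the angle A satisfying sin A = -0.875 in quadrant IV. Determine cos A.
cos A = √(1 - sin²A) = 0.4841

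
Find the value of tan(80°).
tan(80°) = 5.671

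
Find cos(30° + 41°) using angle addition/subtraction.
cos(30° + 41°) = cos 30° cos 41° - sin 30° sin 41° = 0.3256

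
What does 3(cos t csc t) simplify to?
3(cos t csc t) = 3(cot t) (using Reciprocal + quotient)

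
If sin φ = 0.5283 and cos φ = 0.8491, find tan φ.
tan φ = sin φ / cos φ = 0.6222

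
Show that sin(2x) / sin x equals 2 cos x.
LHS = 2 sin x cos x / sin x = 2 cos x = RHS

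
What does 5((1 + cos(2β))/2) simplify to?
5((1 + cos(2β))/2) = 5(cos²β) (using Power reduction)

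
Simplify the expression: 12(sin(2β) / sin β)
12(sin(2β) / sin β) = 12(2 cos β) (using Double angle)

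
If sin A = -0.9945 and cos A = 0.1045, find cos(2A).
cos(2A) = cos²A - sin²A = -0.9781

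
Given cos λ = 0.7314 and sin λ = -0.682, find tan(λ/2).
tan(λ/2) = sin λ / (1 + cos λ) = -0.3939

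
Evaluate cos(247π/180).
cos(247π/180) = -0.3907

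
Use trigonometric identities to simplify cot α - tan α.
cot α - tan α = 2 cot(2α) (using Double angle)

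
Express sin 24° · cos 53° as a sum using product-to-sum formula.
sin 24° cos 53° = (1/2)[sin(24°+53°) + sin(24°-53°)]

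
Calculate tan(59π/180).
tan(59π/180) = 1.664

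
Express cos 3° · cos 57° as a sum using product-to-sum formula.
cos 3° cos 57° = (1/2)[cos(3°-57°) + cos(3°+57°)]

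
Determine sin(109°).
sin(109°) = 0.9455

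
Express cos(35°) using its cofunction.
cos(35°) = sin(90° - 35°) = sin(55°)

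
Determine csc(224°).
csc(224°) = -1.44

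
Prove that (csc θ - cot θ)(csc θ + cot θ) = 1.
LHS = csc²θ - cot²θ = (1 + cot²θ) - cot²θ = 1 = RHS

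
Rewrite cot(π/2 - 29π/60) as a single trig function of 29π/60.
cot(π/2 - 29π/60) = tan(29π/60)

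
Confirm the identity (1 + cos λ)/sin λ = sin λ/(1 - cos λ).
RHS = sin λ(1 + cos λ) / ((1 - cos λ)(1 + cos λ)) = sin λ(1 + cos λ) / (1 - cos²λ) = sin λ(1 + cos λ) / sin²λ = (1 + cos λ)/sin λ = LHS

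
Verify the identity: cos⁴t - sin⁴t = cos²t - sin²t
LHS = (cos²t - sin²t)(cos²t + sin²t) = (cos²t - sin²t) · 1 = cos²t - sin²t = RHS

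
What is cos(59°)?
cos(59°) = 0.515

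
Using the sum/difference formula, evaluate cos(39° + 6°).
cos(39° + 6°) = cos 39° cos 6° - sin 39° sin 6° = √2/2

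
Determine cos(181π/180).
cos(181π/180) = -0.9998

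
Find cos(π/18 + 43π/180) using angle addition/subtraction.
cos(π/18 + 43π/180) = cos π/18 cos 43π/180 - sin π/18 sin 43π/180 = 0.6018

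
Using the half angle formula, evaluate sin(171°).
sin(171°) = √((1 - cos 342°)/2) = 0.1564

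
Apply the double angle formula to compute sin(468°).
sin(468°) = 2 sin 234° cos 234° = 0.9511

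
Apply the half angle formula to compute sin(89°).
sin(89°) = √((1 - cos 178°)/2) = 0.9998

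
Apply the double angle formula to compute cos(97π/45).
cos(97π/45) = 2cos²97π/90 - 1 = 0.8829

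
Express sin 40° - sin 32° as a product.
sin 40° - sin 32° = 2 cos(36°) sin(4°)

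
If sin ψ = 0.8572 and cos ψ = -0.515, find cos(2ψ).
cos(2ψ) = cos²ψ - sin²ψ = -0.4696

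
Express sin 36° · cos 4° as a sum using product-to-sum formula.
sin 36° cos 4° = (1/2)[sin(36°+4°) + sin(36°-4°)]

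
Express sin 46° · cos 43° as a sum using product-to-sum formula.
sin 46° cos 43° = (1/2)[sin(46°+43°) + sin(46°-43°)]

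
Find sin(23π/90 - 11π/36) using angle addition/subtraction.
sin(23π/90 - 11π/36) = sin 23π/90 cos 11π/36 - cos 23π/90 sin 11π/36 = -0.1564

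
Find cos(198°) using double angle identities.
cos(198°) = 1 - 2sin²99° = -0.9511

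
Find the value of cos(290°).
cos(290°) = 0.342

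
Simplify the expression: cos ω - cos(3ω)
cos ω - cos(3ω) = 2 sin(2ω) sin ω (using Sum-to-product)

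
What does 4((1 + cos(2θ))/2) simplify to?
4((1 + cos(2θ))/2) = 4(cos²θ) (using Power reduction)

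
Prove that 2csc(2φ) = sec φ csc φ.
LHS = 2/sin(2φ) = 2/(2 sin φ cos φ) = 1/(sin φ cos φ) = (1/cos φ)(1/sin φ) = sec φ csc φ = RHS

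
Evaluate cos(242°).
cos(242°) = -0.4695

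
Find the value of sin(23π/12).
sin(23π/12) = -(√6-√2)/4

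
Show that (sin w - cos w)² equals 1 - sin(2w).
LHS = sin²w - 2 sin w cos w + cos²w = (sin²w + cos²w) - 2 sin w cos w = 1 - sin(2w) = RHS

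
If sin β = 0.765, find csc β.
csc β = 1/sin β = 1.307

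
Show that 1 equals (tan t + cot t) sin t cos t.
RHS = (sin t/cos t + cos t/sin t) sin t cos t = ((sin²t + cos²t)/(sin t cos t)) · sin t cos t = sin²t + cos²t = 1 = LHS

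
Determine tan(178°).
tan(178°) = -0.03492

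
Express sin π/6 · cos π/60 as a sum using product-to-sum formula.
sin π/6 cos π/60 = (1/2)[sin(π/6+π/60) + sin(π/6-π/60)]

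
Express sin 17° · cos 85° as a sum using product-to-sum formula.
sin 17° cos 85° = (1/2)[sin(17°+85°) + sin(17°-85°)]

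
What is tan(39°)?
tan(39°) = 0.8098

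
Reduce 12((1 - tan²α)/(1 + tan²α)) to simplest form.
12((1 - tan²α)/(1 + tan²α)) = 12(cos(2α)) (using Double angle)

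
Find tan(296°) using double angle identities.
tan(296°) = 2 tan 148° / (1 - tan²148°) = -2.05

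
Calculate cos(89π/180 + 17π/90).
cos(89π/180 + 17π/90) = cos 89π/180 cos 17π/90 - sin 89π/180 sin 17π/90 = -0.5446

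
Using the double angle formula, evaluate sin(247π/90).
sin(247π/90) = 2 sin 247π/180 cos 247π/180 = 0.7193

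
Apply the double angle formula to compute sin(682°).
sin(682°) = 2 sin 341° cos 341° = -0.6157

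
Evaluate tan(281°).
tan(281°) = -5.145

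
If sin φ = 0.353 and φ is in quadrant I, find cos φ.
cos φ = 0.9356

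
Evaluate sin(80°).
sin(80°) = 0.9848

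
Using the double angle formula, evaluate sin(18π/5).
sin(18π/5) = 2 sin 9π/5 cos 9π/5 = -0.9511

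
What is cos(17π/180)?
cos(17π/180) = 0.9563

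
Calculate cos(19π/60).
cos(19π/60) = 0.5446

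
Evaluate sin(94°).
sin(94°) = 0.9976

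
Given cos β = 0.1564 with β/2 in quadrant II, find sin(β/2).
sin(β/2) = ±√((1 - cos β)/2); positive since β/2 ∈ QII, so sin(β/2) = 0.6495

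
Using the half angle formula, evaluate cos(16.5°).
cos(16.5°) = √((1 + cos 33°)/2) = 0.9588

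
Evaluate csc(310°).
csc(310°) = -1.305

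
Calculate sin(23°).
sin(23°) = 0.3907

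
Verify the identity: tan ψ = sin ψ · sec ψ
RHS = sin ψ · (1/cos ψ) = sin ψ/cos ψ = tan ψ = LHS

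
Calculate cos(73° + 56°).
cos(73° + 56°) = cos 73° cos 56° - sin 73° sin 56° = -0.6293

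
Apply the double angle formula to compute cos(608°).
cos(608°) = cos²304° - sin²304° = -0.3746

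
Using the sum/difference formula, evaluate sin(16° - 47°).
sin(16° - 47°) = sin 16° cos 47° - cos 16° sin 47° = -0.515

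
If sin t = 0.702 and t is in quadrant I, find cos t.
cos t = 0.7122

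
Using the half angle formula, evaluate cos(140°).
cos(140°) = -√((1 + cos 280°)/2) = -0.766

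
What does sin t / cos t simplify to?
sin t / cos t = tan t (using Quotient identity)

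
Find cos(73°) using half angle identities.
cos(73°) = √((1 + cos 146°)/2) = 0.2924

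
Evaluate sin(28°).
sin(28°) = 0.4695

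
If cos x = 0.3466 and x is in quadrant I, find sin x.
sin x = 0.938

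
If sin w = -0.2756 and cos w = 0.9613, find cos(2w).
cos(2w) = cos²w - sin²w = 0.8481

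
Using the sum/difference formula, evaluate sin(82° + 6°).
sin(82° + 6°) = sin 82° cos 6° + cos 82° sin 6° = 0.9994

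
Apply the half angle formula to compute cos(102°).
cos(102°) = -√((1 + cos 204°)/2) = -0.2079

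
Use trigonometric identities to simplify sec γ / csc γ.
sec γ / csc γ = tan γ (using Reciprocal identities)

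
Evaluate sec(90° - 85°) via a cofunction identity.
sec(90° - 85°) = csc(85°) = 1.004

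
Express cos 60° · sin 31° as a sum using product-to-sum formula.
cos 60° sin 31° = (1/2)[sin(60°+31°) - sin(60°-31°)]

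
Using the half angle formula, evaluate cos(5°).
cos(5°) = √((1 + cos 10°)/2) = 0.9962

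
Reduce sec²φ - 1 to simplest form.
sec²φ - 1 = tan²φ (using Pythagorean identity)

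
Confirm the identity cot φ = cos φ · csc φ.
RHS = cos φ · (1/sin φ) = cos φ/sin φ = cot φ = LHS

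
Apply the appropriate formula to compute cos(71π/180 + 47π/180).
cos(71π/180 + 47π/180) = cos 71π/180 cos 47π/180 - sin 71π/180 sin 47π/180 = -0.4695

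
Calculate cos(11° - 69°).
cos(11° - 69°) = cos 11° cos 69° + sin 11° sin 69° = 0.5299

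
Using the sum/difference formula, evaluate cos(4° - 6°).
cos(4° - 6°) = cos 4° cos 6° + sin 4° sin 6° = 0.9994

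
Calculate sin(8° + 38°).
sin(8° + 38°) = sin 8° cos 38° + cos 8° sin 38° = 0.7193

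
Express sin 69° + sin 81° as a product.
sin 69° + sin 81° = 2 sin(75°) cos(-6°)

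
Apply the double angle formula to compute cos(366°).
cos(366°) = cos²183° - sin²183° = 0.9945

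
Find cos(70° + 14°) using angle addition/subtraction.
cos(70° + 14°) = cos 70° cos 14° - sin 70° sin 14° = 0.1045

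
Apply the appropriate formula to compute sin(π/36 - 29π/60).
sin(π/36 - 29π/60) = sin π/36 cos 29π/60 - cos π/36 sin 29π/60 = -0.9903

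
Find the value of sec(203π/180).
sec(203π/180) = -1.086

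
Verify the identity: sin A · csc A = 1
LHS = sin A · (1/sin A) = 1 = RHS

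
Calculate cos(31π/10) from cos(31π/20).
cos(31π/10) = 2cos²31π/20 - 1 = -0.9511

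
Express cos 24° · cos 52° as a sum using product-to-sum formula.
cos 24° cos 52° = (1/2)[cos(24°-52°) + cos(24°+52°)]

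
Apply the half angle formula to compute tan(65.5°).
tan(65.5°) = sin 131° / (1 + cos 131°) = 2.194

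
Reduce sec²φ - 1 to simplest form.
sec²φ - 1 = tan²φ (using Pythagorean identity)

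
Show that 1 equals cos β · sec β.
RHS = cos β · (1/cos β) = 1 = LHS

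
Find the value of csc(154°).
csc(154°) = 2.281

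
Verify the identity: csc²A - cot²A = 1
LHS = 1/sin²A - cos²A/sin²A = (1 - cos²A)/sin²A = sin²A/sin²A = 1 = RHS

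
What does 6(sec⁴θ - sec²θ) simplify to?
6(sec⁴θ - sec²θ) = 6(tan⁴θ + tan²θ) (using Pythagorean)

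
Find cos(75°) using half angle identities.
cos(75°) = √((1 + cos 150°)/2) = (√6-√2)/4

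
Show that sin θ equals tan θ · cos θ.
RHS = (sin θ/cos θ) · cos θ = sin θ = LHS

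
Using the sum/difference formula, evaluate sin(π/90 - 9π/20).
sin(π/90 - 9π/20) = sin π/90 cos 9π/20 - cos π/90 sin 9π/20 = -0.9816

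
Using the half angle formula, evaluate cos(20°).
cos(20°) = √((1 + cos 40°)/2) = 0.9397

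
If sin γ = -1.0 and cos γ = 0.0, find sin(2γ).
sin(2γ) = 2 sin γ cos γ = 0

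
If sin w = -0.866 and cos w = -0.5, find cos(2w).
cos(2w) = cos²w - sin²w = -0.5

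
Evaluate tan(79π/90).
tan(79π/90) = -0.404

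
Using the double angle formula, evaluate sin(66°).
sin(66°) = 2 sin 33° cos 33° = 0.9135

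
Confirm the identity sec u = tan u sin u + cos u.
RHS = sin²u/cos u + cos u = (sin²u + cos²u)/cos u = 1/cos u = sec u = LHS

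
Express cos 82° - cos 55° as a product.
cos 82° - cos 55° = -2 sin(68.5°) sin(13.5°)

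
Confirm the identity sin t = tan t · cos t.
RHS = (sin t/cos t) · cos t = sin t = LHS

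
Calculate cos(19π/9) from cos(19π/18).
cos(19π/9) = cos²19π/18 - sin²19π/18 = 0.9397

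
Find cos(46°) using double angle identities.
cos(46°) = cos²23° - sin²23° = 0.6947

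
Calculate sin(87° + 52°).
sin(87° + 52°) = sin 87° cos 52° + cos 87° sin 52° = 0.6561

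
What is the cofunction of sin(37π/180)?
sin(37π/180) = cos(π/2 - 37π/180) = cos(53π/180)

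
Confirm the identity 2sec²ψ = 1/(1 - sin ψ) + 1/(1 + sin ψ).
RHS = [(1 + sin ψ) + (1 - sin ψ)] / [(1 - sin ψ)(1 + sin ψ)] = 2/(1 - sin²ψ) = 2/cos²ψ = 2sec²ψ = LHS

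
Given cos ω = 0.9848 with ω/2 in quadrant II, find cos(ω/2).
cos(ω/2) = ±√((1 + cos ω)/2); negative since ω/2 ∈ QII, so cos(ω/2) = -0.9962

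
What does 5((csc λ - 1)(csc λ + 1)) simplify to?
5((csc λ - 1)(csc λ + 1)) = 5(cot²λ) (using Diff. of squares)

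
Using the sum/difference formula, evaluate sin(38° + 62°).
sin(38° + 62°) = sin 38° cos 62° + cos 38° sin 62° = 0.9848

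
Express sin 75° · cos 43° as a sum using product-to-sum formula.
sin 75° cos 43° = (1/2)[sin(75°+43°) + sin(75°-43°)]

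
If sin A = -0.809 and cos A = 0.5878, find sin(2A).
sin(2A) = 2 sin A cos A = -0.9511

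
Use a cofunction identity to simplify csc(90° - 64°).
csc(90° - 64°) = sec(64°)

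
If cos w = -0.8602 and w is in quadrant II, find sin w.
sin w = 0.51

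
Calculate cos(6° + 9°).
cos(6° + 9°) = cos 6° cos 9° - sin 6° sin 9° = (√6+√2)/4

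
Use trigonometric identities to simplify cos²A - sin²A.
cos²A - sin²A = cos(2A) (using Double angle)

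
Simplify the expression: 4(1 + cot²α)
4(1 + cot²α) = 4(csc²α) (using Pythagorean identity)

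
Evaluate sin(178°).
sin(178°) = 0.0349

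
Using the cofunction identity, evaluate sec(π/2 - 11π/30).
sec(π/2 - 11π/30) = csc(11π/30) = 1.095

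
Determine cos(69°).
cos(69°) = 0.3584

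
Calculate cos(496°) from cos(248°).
cos(496°) = cos²248° - sin²248° = -0.7193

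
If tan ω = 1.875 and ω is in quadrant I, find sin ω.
sin ω = 0.8824 (using tan²ω + 1 = sec²ω)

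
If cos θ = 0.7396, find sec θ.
sec θ = 1/cos θ = 1.352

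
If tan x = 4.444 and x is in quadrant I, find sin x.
sin x = 0.9756 (using tan²x + 1 = sec²x)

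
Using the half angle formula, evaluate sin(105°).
sin(105°) = √((1 - cos 210°)/2) = (√6+√2)/4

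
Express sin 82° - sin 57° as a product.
sin 82° - sin 57° = 2 cos(69.5°) sin(12.5°)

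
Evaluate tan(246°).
tan(246°) = 2.246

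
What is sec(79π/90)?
sec(79π/90) = -1.079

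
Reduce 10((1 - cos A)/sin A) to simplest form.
10((1 - cos A)/sin A) = 10(tan(A/2)) (using Half angle)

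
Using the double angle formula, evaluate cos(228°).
cos(228°) = cos²114° - sin²114° = -0.6691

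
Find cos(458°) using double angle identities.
cos(458°) = cos²229° - sin²229° = -0.1392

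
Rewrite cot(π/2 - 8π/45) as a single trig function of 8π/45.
cot(π/2 - 8π/45) = tan(8π/45)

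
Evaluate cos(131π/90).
cos(131π/90) = -0.1392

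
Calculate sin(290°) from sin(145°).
sin(290°) = 2 sin 145° cos 145° = -0.9397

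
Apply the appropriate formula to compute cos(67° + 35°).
cos(67° + 35°) = cos 67° cos 35° - sin 67° sin 35° = -0.2079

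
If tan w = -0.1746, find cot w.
cot w = 1/tan w = -5.727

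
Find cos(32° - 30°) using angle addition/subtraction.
cos(32° - 30°) = cos 32° cos 30° + sin 32° sin 30° = 0.9994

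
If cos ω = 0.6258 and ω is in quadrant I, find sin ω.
sin ω = 0.78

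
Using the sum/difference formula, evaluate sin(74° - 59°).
sin(74° - 59°) = sin 74° cos 59° - cos 74° sin 59° = (√6-√2)/4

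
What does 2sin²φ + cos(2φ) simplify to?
2sin²φ + cos(2φ) = 1 (using Double angle)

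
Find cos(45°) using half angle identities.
cos(45°) = √((1 + cos 90°)/2) = √2/2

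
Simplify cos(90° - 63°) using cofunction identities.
cos(90° - 63°) = sin(63°)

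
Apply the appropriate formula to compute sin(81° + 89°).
sin(81° + 89°) = sin 81° cos 89° + cos 81° sin 89° = 0.1736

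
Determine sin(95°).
sin(95°) = 0.9962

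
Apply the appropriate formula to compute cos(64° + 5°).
cos(64° + 5°) = cos 64° cos 5° - sin 64° sin 5° = 0.3584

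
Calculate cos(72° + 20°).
cos(72° + 20°) = cos 72° cos 20° - sin 72° sin 20° = -0.0349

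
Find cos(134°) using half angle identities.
cos(134°) = -√((1 + cos 268°)/2) = -0.6947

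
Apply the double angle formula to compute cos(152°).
cos(152°) = cos²76° - sin²76° = -0.8829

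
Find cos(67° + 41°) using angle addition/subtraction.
cos(67° + 41°) = cos 67° cos 41° - sin 67° sin 41° = -0.309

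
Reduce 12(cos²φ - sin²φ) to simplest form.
12(cos²φ - sin²φ) = 12(cos(2φ)) (using Double angle)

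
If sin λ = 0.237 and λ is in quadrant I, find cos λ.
cos λ = 0.9715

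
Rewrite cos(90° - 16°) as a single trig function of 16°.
cos(90° - 16°) = sin(16°)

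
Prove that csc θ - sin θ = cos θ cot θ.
LHS = 1/sin θ - sin θ = (1 - sin²θ)/sin θ = cos²θ/sin θ = cos θ · (cos θ/sin θ) = cos θ cot θ = RHS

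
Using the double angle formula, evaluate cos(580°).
cos(580°) = cos²290° - sin²290° = -0.766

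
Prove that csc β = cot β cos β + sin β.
RHS = cos²β/sin β + sin β = (cos²β + sin²β)/sin β = 1/sin β = csc β = LHS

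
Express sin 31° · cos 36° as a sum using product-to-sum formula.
sin 31° cos 36° = (1/2)[sin(31°+36°) + sin(31°-36°)]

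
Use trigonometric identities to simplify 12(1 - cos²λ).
12(1 - cos²λ) = 12(sin²λ) (using Pythagorean identity)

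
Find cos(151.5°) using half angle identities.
cos(151.5°) = -√((1 + cos 303°)/2) = -0.8788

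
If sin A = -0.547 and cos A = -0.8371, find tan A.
tan A = sin A / cos A = 0.6534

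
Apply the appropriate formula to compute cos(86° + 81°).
cos(86° + 81°) = cos 86° cos 81° - sin 86° sin 81° = -0.9744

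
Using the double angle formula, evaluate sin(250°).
sin(250°) = 2 sin 125° cos 125° = -0.9397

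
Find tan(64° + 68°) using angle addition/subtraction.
tan(64° + 68°) = (tan 64° + tan 68°)/(1 - tan 64° tan 68°) = -1.111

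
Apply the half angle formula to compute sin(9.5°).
sin(9.5°) = √((1 - cos 19°)/2) = 0.165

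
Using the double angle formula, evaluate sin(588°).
sin(588°) = 2 sin 294° cos 294° = -0.7431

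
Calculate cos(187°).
cos(187°) = -0.9925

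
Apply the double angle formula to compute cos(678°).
cos(678°) = 1 - 2sin²339° = 0.7431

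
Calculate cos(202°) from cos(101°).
cos(202°) = cos²101° - sin²101° = -0.9272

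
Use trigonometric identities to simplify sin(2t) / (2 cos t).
sin(2t) / (2 cos t) = sin t (using Double angle)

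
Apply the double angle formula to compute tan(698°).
tan(698°) = 2 tan 349° / (1 - tan²349°) = -0.404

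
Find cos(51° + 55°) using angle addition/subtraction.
cos(51° + 55°) = cos 51° cos 55° - sin 51° sin 55° = -0.2756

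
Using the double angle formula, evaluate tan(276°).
tan(276°) = 2 tan 138° / (1 - tan²138°) = -9.514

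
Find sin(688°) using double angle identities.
sin(688°) = 2 sin 344° cos 344° = -0.5299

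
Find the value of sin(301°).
sin(301°) = -0.8572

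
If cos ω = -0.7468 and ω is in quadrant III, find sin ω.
sin ω = -0.665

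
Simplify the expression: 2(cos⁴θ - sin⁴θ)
2(cos⁴θ - sin⁴θ) = 2(cos(2θ)) (using Factoring + double angle)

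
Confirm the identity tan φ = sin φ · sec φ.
RHS = sin φ · (1/cos φ) = sin φ/cos φ = tan φ = LHS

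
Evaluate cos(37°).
cos(37°) = 0.7986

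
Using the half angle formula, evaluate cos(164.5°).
cos(164.5°) = -√((1 + cos 329°)/2) = -0.9636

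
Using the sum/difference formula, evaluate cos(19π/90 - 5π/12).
cos(19π/90 - 5π/12) = cos 19π/90 cos 5π/12 + sin 19π/90 sin 5π/12 = 0.7986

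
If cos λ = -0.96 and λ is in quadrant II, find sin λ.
sin λ = 0.28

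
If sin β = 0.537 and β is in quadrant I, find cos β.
cos β = 0.8436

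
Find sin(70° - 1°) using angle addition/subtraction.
sin(70° - 1°) = sin 70° cos 1° - cos 70° sin 1° = 0.9336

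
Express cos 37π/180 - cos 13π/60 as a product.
cos 37π/180 - cos 13π/60 = -2 sin(19π/90) sin(-π/180)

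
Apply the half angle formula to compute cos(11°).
cos(11°) = √((1 + cos 22°)/2) = 0.9816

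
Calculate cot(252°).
cot(252°) = 0.3249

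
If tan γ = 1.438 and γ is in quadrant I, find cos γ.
cos γ = 0.5709 (using tan²γ + 1 = sec²γ)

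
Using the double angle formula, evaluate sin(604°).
sin(604°) = 2 sin 302° cos 302° = -0.8988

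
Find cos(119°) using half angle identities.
cos(119°) = -√((1 + cos 238°)/2) = -0.4848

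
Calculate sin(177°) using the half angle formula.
sin(177°) = √((1 - cos 354°)/2) = 0.05234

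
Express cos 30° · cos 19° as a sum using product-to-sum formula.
cos 30° cos 19° = (1/2)[cos(30°-19°) + cos(30°+19°)]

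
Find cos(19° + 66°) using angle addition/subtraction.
cos(19° + 66°) = cos 19° cos 66° - sin 19° sin 66° = 0.08716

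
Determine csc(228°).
csc(228°) = -1.346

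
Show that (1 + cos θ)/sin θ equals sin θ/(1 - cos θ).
RHS = sin θ(1 + cos θ) / ((1 - cos θ)(1 + cos θ)) = sin θ(1 + cos θ) / (1 - cos²θ) = sin θ(1 + cos θ) / sin²θ = (1 + cos θ)/sin θ = LHS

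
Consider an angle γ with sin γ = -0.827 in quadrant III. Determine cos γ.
cos γ = ±√(1 - sin²γ) = -0.5622 (negative in QIII)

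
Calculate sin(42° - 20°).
sin(42° - 20°) = sin 42° cos 20° - cos 42° sin 20° = 0.3746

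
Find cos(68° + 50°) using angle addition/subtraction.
cos(68° + 50°) = cos 68° cos 50° - sin 68° sin 50° = -0.4695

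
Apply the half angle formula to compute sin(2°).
sin(2°) = √((1 - cos 4°)/2) = 0.0349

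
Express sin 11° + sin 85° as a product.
sin 11° + sin 85° = 2 sin(48°) cos(-37°)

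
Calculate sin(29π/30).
sin(29π/30) = 0.1045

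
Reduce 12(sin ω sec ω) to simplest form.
12(sin ω sec ω) = 12(tan ω) (using Reciprocal + quotient)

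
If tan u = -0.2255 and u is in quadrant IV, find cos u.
cos u = 0.9755 (using tan²u + 1 = sec²u)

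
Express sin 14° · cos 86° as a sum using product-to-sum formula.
sin 14° cos 86° = (1/2)[sin(14°+86°) + sin(14°-86°)]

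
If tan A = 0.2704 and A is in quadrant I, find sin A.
sin A = 0.261 (using tan²A + 1 = sec²A)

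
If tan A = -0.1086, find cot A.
cot A = 1/tan A = -9.208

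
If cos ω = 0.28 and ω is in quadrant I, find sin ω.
sin ω = 0.96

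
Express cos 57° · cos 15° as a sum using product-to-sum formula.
cos 57° cos 15° = (1/2)[cos(57°-15°) + cos(57°+15°)]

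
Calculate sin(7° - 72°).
sin(7° - 72°) = sin 7° cos 72° - cos 7° sin 72° = -0.9063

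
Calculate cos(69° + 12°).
cos(69° + 12°) = cos 69° cos 12° - sin 69° sin 12° = 0.1564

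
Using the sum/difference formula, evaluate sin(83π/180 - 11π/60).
sin(83π/180 - 11π/60) = sin 83π/180 cos 11π/60 - cos 83π/180 sin 11π/60 = 0.766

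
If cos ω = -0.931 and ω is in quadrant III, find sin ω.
sin ω = -0.365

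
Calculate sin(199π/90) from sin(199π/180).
sin(199π/90) = 2 sin 199π/180 cos 199π/180 = 0.6157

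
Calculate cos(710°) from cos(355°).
cos(710°) = cos²355° - sin²355° = 0.9848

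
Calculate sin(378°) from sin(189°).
sin(378°) = 2 sin 189° cos 189° = 0.309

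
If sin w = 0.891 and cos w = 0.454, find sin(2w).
sin(2w) = 2 sin w cos w = 0.809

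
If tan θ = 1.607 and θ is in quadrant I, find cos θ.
cos θ = 0.5283 (using tan²θ + 1 = sec²θ)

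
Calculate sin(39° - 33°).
sin(39° - 33°) = sin 39° cos 33° - cos 39° sin 33° = 0.1045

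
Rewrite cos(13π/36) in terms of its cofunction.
cos(13π/36) = sin(π/2 - 13π/36) = sin(5π/36)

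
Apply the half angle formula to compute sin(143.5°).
sin(143.5°) = √((1 - cos 287°)/2) = 0.5948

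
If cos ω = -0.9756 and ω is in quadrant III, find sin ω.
sin ω = -0.2196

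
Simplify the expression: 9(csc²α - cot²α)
9(csc²α - cot²α) = 9 (using Pythagorean identity)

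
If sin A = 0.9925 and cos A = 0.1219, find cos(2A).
cos(2A) = cos²A - sin²A = -0.9702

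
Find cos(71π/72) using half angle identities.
cos(71π/72) = -√((1 + cos 71π/36)/2) = -0.999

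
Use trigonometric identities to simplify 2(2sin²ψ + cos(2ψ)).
2(2sin²ψ + cos(2ψ)) = 2 (using Double angle)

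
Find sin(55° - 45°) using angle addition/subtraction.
sin(55° - 45°) = sin 55° cos 45° - cos 55° sin 45° = 0.1736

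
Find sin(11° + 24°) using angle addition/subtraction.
sin(11° + 24°) = sin 11° cos 24° + cos 11° sin 24° = 0.5736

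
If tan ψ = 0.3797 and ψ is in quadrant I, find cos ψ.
cos ψ = 0.9349 (using tan²ψ + 1 = sec²ψ)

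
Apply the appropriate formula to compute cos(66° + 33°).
cos(66° + 33°) = cos 66° cos 33° - sin 66° sin 33° = -0.1564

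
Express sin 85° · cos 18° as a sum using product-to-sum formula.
sin 85° cos 18° = (1/2)[sin(85°+18°) + sin(85°-18°)]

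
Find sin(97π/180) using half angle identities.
sin(97π/180) = √((1 - cos 97π/90)/2) = 0.9925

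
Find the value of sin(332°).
sin(332°) = -0.4695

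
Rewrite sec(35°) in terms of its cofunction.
sec(35°) = csc(90° - 35°) = csc(55°)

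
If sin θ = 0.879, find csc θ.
csc θ = 1/sin θ = 1.138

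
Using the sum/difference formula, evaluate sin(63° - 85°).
sin(63° - 85°) = sin 63° cos 85° - cos 63° sin 85° = -0.3746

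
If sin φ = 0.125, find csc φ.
csc φ = 1/sin φ = 8.0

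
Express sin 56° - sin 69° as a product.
sin 56° - sin 69° = 2 cos(62.5°) sin(-6.5°)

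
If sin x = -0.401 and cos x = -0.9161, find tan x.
tan x = sin x / cos x = 0.4377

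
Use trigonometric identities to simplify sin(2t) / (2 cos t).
sin(2t) / (2 cos t) = sin t (using Double angle)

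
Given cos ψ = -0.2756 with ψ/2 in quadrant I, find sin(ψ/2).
sin(ψ/2) = ±√((1 - cos ψ)/2); positive since ψ/2 ∈ QI, so sin(ψ/2) = 0.7986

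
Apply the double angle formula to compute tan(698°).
tan(698°) = 2 tan 349° / (1 - tan²349°) = -0.404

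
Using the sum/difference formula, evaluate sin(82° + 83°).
sin(82° + 83°) = sin 82° cos 83° + cos 82° sin 83° = (√6-√2)/4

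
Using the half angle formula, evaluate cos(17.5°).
cos(17.5°) = √((1 + cos 35°)/2) = 0.9537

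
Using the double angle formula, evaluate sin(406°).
sin(406°) = 2 sin 203° cos 203° = 0.7193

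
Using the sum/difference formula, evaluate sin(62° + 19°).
sin(62° + 19°) = sin 62° cos 19° + cos 62° sin 19° = 0.9877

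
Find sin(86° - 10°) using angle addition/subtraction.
sin(86° - 10°) = sin 86° cos 10° - cos 86° sin 10° = 0.9703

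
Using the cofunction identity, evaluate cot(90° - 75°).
cot(90° - 75°) = tan(75°) = 2+√3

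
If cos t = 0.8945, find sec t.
sec t = 1/cos t = 1.118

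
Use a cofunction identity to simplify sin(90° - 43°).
sin(90° - 43°) = cos(43°)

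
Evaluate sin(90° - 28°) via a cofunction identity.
sin(90° - 28°) = cos(28°) = 0.8829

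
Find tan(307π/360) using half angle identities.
tan(307π/360) = sin 307π/180 / (1 + cos 307π/180) = -0.4986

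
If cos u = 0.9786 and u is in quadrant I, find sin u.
sin u = 0.2058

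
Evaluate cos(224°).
cos(224°) = -0.7193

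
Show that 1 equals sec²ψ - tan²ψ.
RHS = 1/cos²ψ - sin²ψ/cos²ψ = (1 - sin²ψ)/cos²ψ = cos²ψ/cos²ψ = 1 = LHS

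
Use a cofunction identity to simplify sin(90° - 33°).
sin(90° - 33°) = cos(33°)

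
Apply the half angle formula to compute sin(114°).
sin(114°) = √((1 - cos 228°)/2) = 0.9135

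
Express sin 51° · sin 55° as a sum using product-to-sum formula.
sin 51° sin 55° = (1/2)[cos(51°-55°) - cos(51°+55°)]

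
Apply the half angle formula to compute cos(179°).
cos(179°) = -√((1 + cos 358°)/2) = -0.9998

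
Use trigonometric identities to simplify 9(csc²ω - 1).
9(csc²ω - 1) = 9(cot²ω) (using Pythagorean identity)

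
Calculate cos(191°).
cos(191°) = -0.9816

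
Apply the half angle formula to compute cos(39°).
cos(39°) = √((1 + cos 78°)/2) = 0.7771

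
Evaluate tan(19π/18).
tan(19π/18) = 0.1763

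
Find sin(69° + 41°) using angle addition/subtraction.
sin(69° + 41°) = sin 69° cos 41° + cos 69° sin 41° = 0.9397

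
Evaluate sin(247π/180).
sin(247π/180) = -0.9205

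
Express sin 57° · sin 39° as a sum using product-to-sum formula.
sin 57° sin 39° = (1/2)[cos(57°-39°) - cos(57°+39°)]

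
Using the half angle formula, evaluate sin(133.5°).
sin(133.5°) = √((1 - cos 267°)/2) = 0.7254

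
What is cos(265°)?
cos(265°) = -0.08716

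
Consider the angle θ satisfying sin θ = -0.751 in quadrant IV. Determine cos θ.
cos θ = √(1 - sin²θ) = 0.6603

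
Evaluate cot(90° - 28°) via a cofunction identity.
cot(90° - 28°) = tan(28°) = 0.5317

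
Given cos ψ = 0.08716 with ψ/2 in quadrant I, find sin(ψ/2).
sin(ψ/2) = ±√((1 - cos ψ)/2); positive since ψ/2 ∈ QI, so sin(ψ/2) = 0.6756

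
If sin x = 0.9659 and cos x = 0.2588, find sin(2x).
sin(2x) = 2 sin x cos x = 0.4999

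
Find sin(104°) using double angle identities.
sin(104°) = 2 sin 52° cos 52° = 0.9703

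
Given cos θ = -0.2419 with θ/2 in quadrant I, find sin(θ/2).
sin(θ/2) = ±√((1 - cos θ)/2); positive since θ/2 ∈ QI, so sin(θ/2) = 0.788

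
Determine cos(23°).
cos(23°) = 0.9205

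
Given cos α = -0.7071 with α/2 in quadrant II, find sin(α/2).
sin(α/2) = ±√((1 - cos α)/2); positive since α/2 ∈ QII, so sin(α/2) = 0.9239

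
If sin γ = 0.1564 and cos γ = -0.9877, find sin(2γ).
sin(2γ) = 2 sin γ cos γ = -0.309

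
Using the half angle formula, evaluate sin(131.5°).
sin(131.5°) = √((1 - cos 263°)/2) = 0.749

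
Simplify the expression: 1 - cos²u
1 - cos²u = sin²u (using Pythagorean identity)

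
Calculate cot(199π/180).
cot(199π/180) = 2.904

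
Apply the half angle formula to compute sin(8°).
sin(8°) = √((1 - cos 16°)/2) = 0.1392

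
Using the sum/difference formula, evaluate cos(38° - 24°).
cos(38° - 24°) = cos 38° cos 24° + sin 38° sin 24° = 0.9703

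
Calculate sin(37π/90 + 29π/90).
sin(37π/90 + 29π/90) = sin 37π/90 cos 29π/90 + cos 37π/90 sin 29π/90 = 0.7431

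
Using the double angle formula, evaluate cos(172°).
cos(172°) = cos²86° - sin²86° = -0.9903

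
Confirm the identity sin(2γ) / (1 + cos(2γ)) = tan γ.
LHS = 2 sin γ cos γ / (2cos²γ) = sin γ/cos γ = tan γ = RHS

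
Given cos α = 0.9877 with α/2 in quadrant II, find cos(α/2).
cos(α/2) = ±√((1 + cos α)/2); negative since α/2 ∈ QII, so cos(α/2) = -0.9969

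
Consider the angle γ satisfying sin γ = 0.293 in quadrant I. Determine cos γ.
cos γ = √(1 - sin²γ) = 0.9561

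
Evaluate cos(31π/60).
cos(31π/60) = -0.05234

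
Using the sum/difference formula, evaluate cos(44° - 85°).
cos(44° - 85°) = cos 44° cos 85° + sin 44° sin 85° = 0.7547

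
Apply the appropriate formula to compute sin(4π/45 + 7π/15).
sin(4π/45 + 7π/15) = sin 4π/45 cos 7π/15 + cos 4π/45 sin 7π/15 = 0.9848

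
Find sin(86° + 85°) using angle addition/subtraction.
sin(86° + 85°) = sin 86° cos 85° + cos 86° sin 85° = 0.1564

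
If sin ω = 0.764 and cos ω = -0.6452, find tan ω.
tan ω = sin ω / cos ω = -1.184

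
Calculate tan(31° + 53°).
tan(31° + 53°) = (tan 31° + tan 53°)/(1 - tan 31° tan 53°) = 9.514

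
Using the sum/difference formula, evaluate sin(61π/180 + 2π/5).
sin(61π/180 + 2π/5) = sin 61π/180 cos 2π/5 + cos 61π/180 sin 2π/5 = 0.7314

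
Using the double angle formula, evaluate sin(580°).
sin(580°) = 2 sin 290° cos 290° = -0.6428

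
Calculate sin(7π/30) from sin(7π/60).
sin(7π/30) = 2 sin 7π/60 cos 7π/60 = 0.6691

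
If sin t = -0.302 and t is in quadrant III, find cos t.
cos t = -0.9533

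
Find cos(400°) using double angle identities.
cos(400°) = cos²200° - sin²200° = 0.766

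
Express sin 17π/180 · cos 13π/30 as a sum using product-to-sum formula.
sin 17π/180 cos 13π/30 = (1/2)[sin(17π/180+13π/30) + sin(17π/180-13π/30)]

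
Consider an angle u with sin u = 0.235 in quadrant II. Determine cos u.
cos u = ±√(1 - sin²u) = -0.972 (negative in QII)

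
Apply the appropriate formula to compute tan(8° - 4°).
tan(8° - 4°) = (tan 8° - tan 4°)/(1 + tan 8° tan 4°) = 0.06993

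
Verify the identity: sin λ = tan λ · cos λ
RHS = (sin λ/cos λ) · cos λ = sin λ = LHS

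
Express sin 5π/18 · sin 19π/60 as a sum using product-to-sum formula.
sin 5π/18 sin 19π/60 = (1/2)[cos(5π/18-19π/60) - cos(5π/18+19π/60)]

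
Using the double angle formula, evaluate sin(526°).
sin(526°) = 2 sin 263° cos 263° = 0.2419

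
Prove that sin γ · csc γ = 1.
LHS = sin γ · (1/sin γ) = 1 = RHS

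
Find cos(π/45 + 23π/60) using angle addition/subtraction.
cos(π/45 + 23π/60) = cos π/45 cos 23π/60 - sin π/45 sin 23π/60 = 0.2924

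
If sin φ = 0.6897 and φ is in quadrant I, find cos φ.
cos φ = 0.7241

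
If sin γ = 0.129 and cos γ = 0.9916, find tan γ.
tan γ = sin γ / cos γ = 0.1301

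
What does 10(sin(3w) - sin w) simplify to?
10(sin(3w) - sin w) = 10(2 cos(2w) sin w) (using Sum-to-product)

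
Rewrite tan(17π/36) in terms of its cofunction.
tan(17π/36) = cot(π/2 - 17π/36) = cot(π/36)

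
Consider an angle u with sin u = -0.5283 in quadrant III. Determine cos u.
cos u = ±√(1 - sin²u) = -0.8491 (negative in QIII)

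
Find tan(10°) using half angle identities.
tan(10°) = sin 20° / (1 + cos 20°) = 0.1763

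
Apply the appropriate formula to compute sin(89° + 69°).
sin(89° + 69°) = sin 89° cos 69° + cos 89° sin 69° = 0.3746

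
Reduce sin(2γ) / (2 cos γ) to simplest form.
sin(2γ) / (2 cos γ) = sin γ (using Double angle)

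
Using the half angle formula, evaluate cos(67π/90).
cos(67π/90) = -√((1 + cos 67π/45)/2) = -0.6947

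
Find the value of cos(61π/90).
cos(61π/90) = -0.5299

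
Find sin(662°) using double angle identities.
sin(662°) = 2 sin 331° cos 331° = -0.848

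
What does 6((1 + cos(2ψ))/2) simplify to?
6((1 + cos(2ψ))/2) = 6(cos²ψ) (using Power reduction)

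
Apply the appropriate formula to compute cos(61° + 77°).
cos(61° + 77°) = cos 61° cos 77° - sin 61° sin 77° = -0.7431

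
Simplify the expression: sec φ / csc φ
sec φ / csc φ = tan φ (using Reciprocal identities)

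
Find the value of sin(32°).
sin(32°) = 0.5299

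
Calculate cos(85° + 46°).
cos(85° + 46°) = cos 85° cos 46° - sin 85° sin 46° = -0.6561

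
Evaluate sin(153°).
sin(153°) = 0.454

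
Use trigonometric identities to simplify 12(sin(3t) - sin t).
12(sin(3t) - sin t) = 12(2 cos(2t) sin t) (using Sum-to-product)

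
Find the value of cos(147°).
cos(147°) = -0.8387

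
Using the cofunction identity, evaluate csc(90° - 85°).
csc(90° - 85°) = sec(85°) = 11.47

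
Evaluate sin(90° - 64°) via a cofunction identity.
sin(90° - 64°) = cos(64°) = 0.4384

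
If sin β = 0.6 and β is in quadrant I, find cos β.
cos β = 0.8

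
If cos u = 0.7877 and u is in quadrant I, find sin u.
sin u = 0.6161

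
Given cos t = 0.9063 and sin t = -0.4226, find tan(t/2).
tan(t/2) = sin t / (1 + cos t) = -0.2217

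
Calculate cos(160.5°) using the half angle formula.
cos(160.5°) = -√((1 + cos 321°)/2) = -0.9426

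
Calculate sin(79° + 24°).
sin(79° + 24°) = sin 79° cos 24° + cos 79° sin 24° = 0.9744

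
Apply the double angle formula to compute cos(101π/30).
cos(101π/30) = cos²101π/60 - sin²101π/60 = -0.4067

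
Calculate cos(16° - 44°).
cos(16° - 44°) = cos 16° cos 44° + sin 16° sin 44° = 0.8829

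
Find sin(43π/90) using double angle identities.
sin(43π/90) = 2 sin 43π/180 cos 43π/180 = 0.9976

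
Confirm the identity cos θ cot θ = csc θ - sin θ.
RHS = 1/sin θ - sin θ = (1 - sin²θ)/sin θ = cos²θ/sin θ = cos θ · (cos θ/sin θ) = cos θ cot θ = LHS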